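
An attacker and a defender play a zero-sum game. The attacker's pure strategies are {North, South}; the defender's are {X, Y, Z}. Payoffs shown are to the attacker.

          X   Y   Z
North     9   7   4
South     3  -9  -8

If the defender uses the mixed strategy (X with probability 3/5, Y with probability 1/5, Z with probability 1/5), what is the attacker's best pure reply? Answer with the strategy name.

Expected payoff of North: (3/5)·9 + (1/5)·7 + (1/5)·4 = 38/5.
Expected payoff of South: (3/5)·3 + (1/5)·(-9) + (1/5)·(-8) = -8/5.
The largest is 38/5, so the attacker's best response is North.

North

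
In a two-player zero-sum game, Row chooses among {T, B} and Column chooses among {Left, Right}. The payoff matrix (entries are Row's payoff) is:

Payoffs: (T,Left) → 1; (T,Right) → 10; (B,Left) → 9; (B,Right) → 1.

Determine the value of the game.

89/17

Row minima: T → 1, B → 1; maximin = 1.
Column maxima: Left → 9, Right → 10; minimax = 9.
1 ≠ 9, so there is no saddle point; optimal play is mixed.
Let Row play T with probability p. Expected payoff against Left: 1p + 9(1−p) = −8p + 9; against Right: 10p + 1(1−p) = 9p + 1.
Setting these equal: −8p + 9 = 9p + 1 ⇒ −17p = -8 ⇒ p = 8/17, and the value is (-8)·(8/17) + 9 = 89/17.
For Column: with q = P(Left), equating T's and B's payoffs gives −9q + 10 = 8q + 1 ⇒ q = 9/17.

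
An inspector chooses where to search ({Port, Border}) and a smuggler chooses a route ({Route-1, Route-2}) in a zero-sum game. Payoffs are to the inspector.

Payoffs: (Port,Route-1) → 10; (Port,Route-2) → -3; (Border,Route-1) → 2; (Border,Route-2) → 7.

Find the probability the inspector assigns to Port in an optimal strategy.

Row minima: Port → -3, Border → 2; maximin = 2.
Column maxima: Route-1 → 10, Route-2 → 7; minimax = 7.
2 ≠ 7, so there is no saddle point; optimal play is mixed.
Let the inspector play Port with probability p. Expected payoff against Route-1: 10p + 2(1−p) = 8p + 2; against Route-2: (-3)p + 7(1−p) = −10p + 7.
Setting these equal: 8p + 2 = −10p + 7 ⇒ 18p = 5 ⇒ p = 5/18, and the value is (8)·(5/18) + 2 = 38/9.
For the smuggler: with q = P(Route-1), equating Port's and Border's payoffs gives 13q − 3 = −5q + 7 ⇒ q = 5/9.

5/18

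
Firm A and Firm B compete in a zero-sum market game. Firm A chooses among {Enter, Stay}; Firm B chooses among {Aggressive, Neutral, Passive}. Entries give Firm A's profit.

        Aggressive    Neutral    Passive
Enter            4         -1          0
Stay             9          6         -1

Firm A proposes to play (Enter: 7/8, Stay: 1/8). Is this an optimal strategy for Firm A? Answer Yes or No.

Yes

Against Aggressive this mix gives (7/8)·4 + (1/8)·9 = 37/8.
Against Neutral this mix gives (7/8)·(-1) + (1/8)·6 = -1/8.
Against Passive this mix gives (7/8)·0 + (1/8)·(-1) = -1/8.
All of Firm B's active replies (Neutral, Passive) yield -1/8, and no column does worse for Firm A. The mix makes Firm B indifferent and guarantees -1/8, so it is optimal.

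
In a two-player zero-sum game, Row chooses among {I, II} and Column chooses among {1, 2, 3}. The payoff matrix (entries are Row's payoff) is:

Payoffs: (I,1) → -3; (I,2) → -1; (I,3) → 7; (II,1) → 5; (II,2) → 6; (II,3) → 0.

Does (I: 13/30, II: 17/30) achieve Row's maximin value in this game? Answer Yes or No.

Against 1 this mix gives (13/30)·(-3) + (17/30)·5 = 23/15.
Against 2 this mix gives (13/30)·(-1) + (17/30)·6 = 89/30.
Against 3 this mix gives (13/30)·7 + (17/30)·0 = 91/30.
Column will play 1, holding Row to 23/15. Shifting weight toward the row that does better against 1 would raise this floor (the equalizing mix achieves 7/3 against both 1 and 3), so the proposed strategy is not optimal.

No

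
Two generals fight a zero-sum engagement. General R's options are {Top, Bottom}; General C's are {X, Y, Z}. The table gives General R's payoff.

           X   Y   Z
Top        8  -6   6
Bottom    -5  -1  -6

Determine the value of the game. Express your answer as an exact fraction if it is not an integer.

Row minima: Top → -6, Bottom → -6; maximin = -6.
Column maxima: X → 8, Y → -1, Z → 6; minimax = -1.
-6 ≠ -1, so there is no saddle point; optimal play is mixed.
X is strictly dominated by Z (it gives General R strictly more in every row), so General C never plays it.
On the remaining 2×2 (Top, Bottom vs Y, Z):
Let General R play Top with probability p. Expected payoff against Y: (-6)p + (-1)(1−p) = −5p − 1; against Z: 6p + (-6)(1−p) = 12p − 6.
Setting these equal: −5p − 1 = 12p − 6 ⇒ −17p = -5 ⇒ p = 5/17, and the value is (-5)·(5/17) − 1 = -42/17.
For General C: with q = P(Y), equating Top's and Bottom's payoffs gives −12q + 6 = 5q − 6 ⇒ q = 12/17.

-42/17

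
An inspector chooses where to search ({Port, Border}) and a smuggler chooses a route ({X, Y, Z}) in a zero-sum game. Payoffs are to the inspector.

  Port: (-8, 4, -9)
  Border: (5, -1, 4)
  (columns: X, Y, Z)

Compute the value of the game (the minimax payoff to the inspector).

7/18

Row minima: Port → -9, Border → -1; maximin = -1.
Column maxima: X → 5, Y → 4, Z → 4; minimax = 4.
-1 ≠ 4, so there is no saddle point; optimal play is mixed.
X is strictly dominated by Z (it gives the inspector strictly more in every row), so the smuggler never plays it.
On the remaining 2×2 (Port, Border vs Y, Z):
Let the inspector play Port with probability p. Expected payoff against Y: 4p + (-1)(1−p) = 5p − 1; against Z: (-9)p + 4(1−p) = −13p + 4.
Setting these equal: 5p − 1 = −13p + 4 ⇒ 18p = 5 ⇒ p = 5/18, and the value is (5)·(5/18) − 1 = 7/18.
For the smuggler: with q = P(Y), equating Port's and Border's payoffs gives 13q − 9 = −5q + 4 ⇒ q = 13/18.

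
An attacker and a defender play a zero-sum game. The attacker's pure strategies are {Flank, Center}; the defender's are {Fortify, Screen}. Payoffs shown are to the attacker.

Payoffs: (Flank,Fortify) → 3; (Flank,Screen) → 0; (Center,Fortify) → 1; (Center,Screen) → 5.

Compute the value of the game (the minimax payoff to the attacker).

15/7

Row minima: Flank → 0, Center → 1; maximin = 1.
Column maxima: Fortify → 3, Screen → 5; minimax = 3.
1 ≠ 3, so there is no saddle point; optimal play is mixed.
Let the attacker play Flank with probability p. Expected payoff against Fortify: 3p + 1(1−p) = 2p + 1; against Screen: 0p + 5(1−p) = −5p + 5.
Setting these equal: 2p + 1 = −5p + 5 ⇒ 7p = 4 ⇒ p = 4/7, and the value is (2)·(4/7) + 1 = 15/7.
For the defender: with q = P(Fortify), equating Flank's and Center's payoffs gives 3q = −4q + 5 ⇒ q = 5/7.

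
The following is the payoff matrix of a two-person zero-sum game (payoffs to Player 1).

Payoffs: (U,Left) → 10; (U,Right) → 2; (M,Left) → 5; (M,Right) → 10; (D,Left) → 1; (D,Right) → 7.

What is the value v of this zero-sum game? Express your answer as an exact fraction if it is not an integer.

Row minima: U → 2, M → 5, D → 1; maximin = 5.
Column maxima: Left → 10, Right → 10; minimax = 10.
5 ≠ 10, so there is no saddle point; optimal play is mixed.
D is strictly dominated by M, so Player 1 never plays it.
On the remaining 2×2 (U, M vs Left, Right):
Let Player 1 play U with probability p. Expected payoff against Left: 10p + 5(1−p) = 5p + 5; against Right: 2p + 10(1−p) = −8p + 10.
Setting these equal: 5p + 5 = −8p + 10 ⇒ 13p = 5 ⇒ p = 5/13, and the value is (5)·(5/13) + 5 = 90/13.
For Player 2: with q = P(Left), equating U's and M's payoffs gives 8q + 2 = −5q + 10 ⇒ q = 8/13.

90/13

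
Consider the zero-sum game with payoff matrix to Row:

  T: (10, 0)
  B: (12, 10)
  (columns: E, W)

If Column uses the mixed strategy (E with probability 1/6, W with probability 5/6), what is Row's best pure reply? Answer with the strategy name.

B

Expected payoff of T: (1/6)·10 + (5/6)·0 = 5/3.
Expected payoff of B: (1/6)·12 + (5/6)·10 = 31/3.
The largest is 31/3, so Row's best response is B.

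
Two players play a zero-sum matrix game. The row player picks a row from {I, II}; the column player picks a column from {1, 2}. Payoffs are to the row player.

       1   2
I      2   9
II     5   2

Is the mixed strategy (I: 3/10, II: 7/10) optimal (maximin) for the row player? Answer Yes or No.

Against 1 this mix gives (3/10)·2 + (7/10)·5 = 41/10.
Against 2 this mix gives (3/10)·9 + (7/10)·2 = 41/10.
All of the column player's active replies (1, 2) yield 41/10, and no column does worse for the row player. The mix makes the column player indifferent and guarantees 41/10, so it is optimal.

Yes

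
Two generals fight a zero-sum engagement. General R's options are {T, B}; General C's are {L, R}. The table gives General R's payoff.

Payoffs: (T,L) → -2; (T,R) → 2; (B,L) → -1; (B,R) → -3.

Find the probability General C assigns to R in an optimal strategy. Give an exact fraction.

1/6

Row minima: T → -2, B → -3; maximin = -2.
Column maxima: L → -1, R → 2; minimax = -1.
-2 ≠ -1, so there is no saddle point; optimal play is mixed.
Let General R play T with probability p. Expected payoff against L: (-2)p + (-1)(1−p) = −p − 1; against R: 2p + (-3)(1−p) = 5p − 3.
Setting these equal: −p − 1 = 5p − 3 ⇒ −6p = -2 ⇒ p = 1/3, and the value is (-1)·(1/3) − 1 = -4/3.
For General C: with q = P(L), equating T's and B's payoffs gives −4q + 2 = 2q − 3 ⇒ q = 5/6.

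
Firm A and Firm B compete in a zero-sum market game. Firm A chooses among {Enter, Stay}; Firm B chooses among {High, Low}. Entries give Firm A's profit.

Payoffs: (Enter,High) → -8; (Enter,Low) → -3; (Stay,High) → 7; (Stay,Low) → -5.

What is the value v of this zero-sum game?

-61/17

Row minima: Enter → -8, Stay → -5; maximin = -5.
Column maxima: High → 7, Low → -3; minimax = -3.
-5 ≠ -3, so there is no saddle point; optimal play is mixed.
Let Firm A play Enter with probability p. Expected payoff against High: (-8)p + 7(1−p) = −15p + 7; against Low: (-3)p + (-5)(1−p) = 2p − 5.
Setting these equal: −15p + 7 = 2p − 5 ⇒ −17p = -12 ⇒ p = 12/17, and the value is (-15)·(12/17) + 7 = -61/17.
For Firm B: with q = P(High), equating Enter's and Stay's payoffs gives −5q − 3 = 12q − 5 ⇒ q = 2/17.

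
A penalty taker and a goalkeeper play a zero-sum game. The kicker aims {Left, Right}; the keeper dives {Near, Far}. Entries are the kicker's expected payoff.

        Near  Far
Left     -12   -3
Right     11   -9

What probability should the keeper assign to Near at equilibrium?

Row minima: Left → -12, Right → -9; maximin = -9.
Column maxima: Near → 11, Far → -3; minimax = -3.
-9 ≠ -3, so there is no saddle point; optimal play is mixed.
Let the kicker play Left with probability p. Expected payoff against Near: (-12)p + 11(1−p) = −23p + 11; against Far: (-3)p + (-9)(1−p) = 6p − 9.
Setting these equal: −23p + 11 = 6p − 9 ⇒ −29p = -20 ⇒ p = 20/29, and the value is (-23)·(20/29) + 11 = -141/29.
For the keeper: with q = P(Near), equating Left's and Right's payoffs gives −9q − 3 = 20q − 9 ⇒ q = 6/29.

6/29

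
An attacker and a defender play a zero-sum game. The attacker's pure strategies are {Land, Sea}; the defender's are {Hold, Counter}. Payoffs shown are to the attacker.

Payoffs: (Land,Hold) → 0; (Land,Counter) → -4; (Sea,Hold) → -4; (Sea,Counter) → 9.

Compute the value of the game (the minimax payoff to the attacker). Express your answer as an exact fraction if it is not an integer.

Row minima: Land → -4, Sea → -4; maximin = -4.
Column maxima: Hold → 0, Counter → 9; minimax = 0.
-4 ≠ 0, so there is no saddle point; optimal play is mixed.
Let the attacker play Land with probability p. Expected payoff against Hold: 0p + (-4)(1−p) = 4p − 4; against Counter: (-4)p + 9(1−p) = −13p + 9.
Setting these equal: 4p − 4 = −13p + 9 ⇒ 17p = 13 ⇒ p = 13/17, and the value is (4)·(13/17) − 4 = -16/17.
For the defender: with q = P(Hold), equating Land's and Sea's payoffs gives 4q − 4 = −13q + 9 ⇒ q = 13/17.

-16/17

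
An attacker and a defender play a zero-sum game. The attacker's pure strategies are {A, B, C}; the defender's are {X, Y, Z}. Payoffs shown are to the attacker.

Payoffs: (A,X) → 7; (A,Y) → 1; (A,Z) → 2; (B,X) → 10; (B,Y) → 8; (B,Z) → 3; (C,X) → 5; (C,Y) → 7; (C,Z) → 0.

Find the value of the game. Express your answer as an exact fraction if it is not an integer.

3

Row minima: A → 1, B → 3, C → 0; maximin = 3.
Column maxima: X → 10, Y → 8, Z → 3; minimax = 3.
Since maximin = minimax = 3, there is a saddle point and the value is 3.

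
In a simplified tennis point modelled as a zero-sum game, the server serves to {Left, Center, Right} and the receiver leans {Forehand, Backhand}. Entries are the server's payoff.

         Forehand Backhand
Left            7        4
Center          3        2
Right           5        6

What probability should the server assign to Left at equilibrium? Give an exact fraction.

Row minima: Left → 4, Center → 2, Right → 5; maximin = 5.
Column maxima: Forehand → 7, Backhand → 6; minimax = 6.
5 ≠ 6, so there is no saddle point; optimal play is mixed.
Center is strictly dominated by Left, so the server never plays it.
On the remaining 2×2 (Left, Right vs Forehand, Backhand):
Let the server play Left with probability p. Expected payoff against Forehand: 7p + 5(1−p) = 2p + 5; against Backhand: 4p + 6(1−p) = −2p + 6.
Setting these equal: 2p + 5 = −2p + 6 ⇒ 4p = 1 ⇒ p = 1/4, and the value is (2)·(1/4) + 5 = 11/2.
For the receiver: with q = P(Forehand), equating Left's and Right's payoffs gives 3q + 4 = −q + 6 ⇒ q = 1/2.

1/4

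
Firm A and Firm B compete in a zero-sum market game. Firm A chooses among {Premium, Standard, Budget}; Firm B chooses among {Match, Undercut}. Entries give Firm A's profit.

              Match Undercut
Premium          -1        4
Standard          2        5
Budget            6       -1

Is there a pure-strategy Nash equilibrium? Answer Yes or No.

Row minima: Premium → -1, Standard → 2, Budget → -1; maximin = 2.
Column maxima: Match → 6, Undercut → 5; minimax = 5.
2 ≠ 5, so no pure-strategy equilibrium exists.

No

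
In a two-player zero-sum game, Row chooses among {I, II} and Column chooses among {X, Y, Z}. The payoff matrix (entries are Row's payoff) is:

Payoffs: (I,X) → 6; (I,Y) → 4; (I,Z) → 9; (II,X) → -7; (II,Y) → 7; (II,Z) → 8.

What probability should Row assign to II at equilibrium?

1/8

Row minima: I → 4, II → -7; maximin = 4.
Column maxima: X → 6, Y → 7, Z → 9; minimax = 6.
4 ≠ 6, so there is no saddle point; optimal play is mixed.
Z is strictly dominated by X (it gives Row strictly more in every row), so Column never plays it.
On the remaining 2×2 (I, II vs X, Y):
Let Row play I with probability p. Expected payoff against X: 6p + (-7)(1−p) = 13p − 7; against Y: 4p + 7(1−p) = −3p + 7.
Setting these equal: 13p − 7 = −3p + 7 ⇒ 16p = 14 ⇒ p = 7/8, and the value is (13)·(7/8) − 7 = 35/8.
For Column: with q = P(X), equating I's and II's payoffs gives 2q + 4 = −14q + 7 ⇒ q = 3/16.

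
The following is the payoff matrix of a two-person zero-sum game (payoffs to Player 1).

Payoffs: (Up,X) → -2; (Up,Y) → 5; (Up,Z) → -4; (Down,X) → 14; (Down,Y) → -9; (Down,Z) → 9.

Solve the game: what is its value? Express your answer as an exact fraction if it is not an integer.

Row minima: Up → -4, Down → -9; maximin = -4.
Column maxima: X → 14, Y → 5, Z → 9; minimax = 5.
-4 ≠ 5, so there is no saddle point; optimal play is mixed.
X is strictly dominated by Z (it gives Player 1 strictly more in every row), so Player 2 never plays it.
On the remaining 2×2 (Up, Down vs Y, Z):
Let Player 1 play Up with probability p. Expected payoff against Y: 5p + (-9)(1−p) = 14p − 9; against Z: (-4)p + 9(1−p) = −13p + 9.
Setting these equal: 14p − 9 = −13p + 9 ⇒ 27p = 18 ⇒ p = 2/3, and the value is (14)·(2/3) − 9 = 1/3.
For Player 2: with q = P(Y), equating Up's and Down's payoffs gives 9q − 4 = −18q + 9 ⇒ q = 13/27.

1/3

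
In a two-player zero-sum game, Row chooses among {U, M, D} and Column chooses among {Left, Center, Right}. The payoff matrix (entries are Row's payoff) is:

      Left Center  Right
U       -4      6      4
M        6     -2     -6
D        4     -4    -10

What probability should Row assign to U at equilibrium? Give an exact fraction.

Row minima: U → -4, M → -6, D → -10; maximin = -4.
Column maxima: Left → 6, Center → 6, Right → 4; minimax = 4.
-4 ≠ 4, so there is no saddle point; optimal play is mixed.
D is strictly dominated by M, so Row never plays it.
Center is strictly dominated by Right (it gives Row strictly more in every row), so Column never plays it.
On the remaining 2×2 (U, M vs Left, Right):
Let Row play U with probability p. Expected payoff against Left: (-4)p + 6(1−p) = −10p + 6; against Right: 4p + (-6)(1−p) = 10p − 6.
Setting these equal: −10p + 6 = 10p − 6 ⇒ −20p = -12 ⇒ p = 3/5, and the value is (-10)·(3/5) + 6 = 0.
For Column: with q = P(Left), equating U's and M's payoffs gives −8q + 4 = 12q − 6 ⇒ q = 1/2.

3/5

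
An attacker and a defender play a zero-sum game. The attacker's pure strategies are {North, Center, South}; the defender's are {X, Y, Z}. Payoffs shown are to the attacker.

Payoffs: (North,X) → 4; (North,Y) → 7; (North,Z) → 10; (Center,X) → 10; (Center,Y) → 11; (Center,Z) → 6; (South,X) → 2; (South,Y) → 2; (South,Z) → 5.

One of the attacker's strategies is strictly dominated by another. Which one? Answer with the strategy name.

South

North gives a strictly higher payoff than South against every column: 4 > 2, 7 > 2, 10 > 5.
So South is strictly dominated and the attacker never plays it.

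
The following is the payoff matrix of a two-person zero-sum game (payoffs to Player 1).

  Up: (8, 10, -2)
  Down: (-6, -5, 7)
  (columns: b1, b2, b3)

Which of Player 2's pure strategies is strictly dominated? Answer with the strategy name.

b2

b1 holds Player 1's payoff strictly below b2 in every row: 8 < 10, -6 < -5.
So b2 is strictly dominated for Player 2.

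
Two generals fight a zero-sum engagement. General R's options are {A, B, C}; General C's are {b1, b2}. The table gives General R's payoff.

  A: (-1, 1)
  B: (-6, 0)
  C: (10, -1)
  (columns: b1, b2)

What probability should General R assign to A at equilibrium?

11/13

Row minima: A → -1, B → -6, C → -1; maximin = -1.
Column maxima: b1 → 10, b2 → 1; minimax = 1.
-1 ≠ 1, so there is no saddle point; optimal play is mixed.
B is strictly dominated by A, so General R never plays it.
On the remaining 2×2 (A, C vs b1, b2):
Let General R play A with probability p. Expected payoff against b1: (-1)p + 10(1−p) = −11p + 10; against b2: 1p + (-1)(1−p) = 2p − 1.
Setting these equal: −11p + 10 = 2p − 1 ⇒ −13p = -11 ⇒ p = 11/13, and the value is (-11)·(11/13) + 10 = 9/13.
For General C: with q = P(b1), equating A's and C's payoffs gives −2q + 1 = 11q − 1 ⇒ q = 2/13.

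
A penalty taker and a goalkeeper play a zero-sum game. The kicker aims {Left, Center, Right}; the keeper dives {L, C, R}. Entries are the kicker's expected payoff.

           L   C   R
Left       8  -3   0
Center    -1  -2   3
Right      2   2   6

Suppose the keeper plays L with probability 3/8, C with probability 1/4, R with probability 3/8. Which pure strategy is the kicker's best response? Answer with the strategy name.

Expected payoff of Left: (3/8)·8 + (1/4)·(-3) + (3/8)·0 = 9/4.
Expected payoff of Center: (3/8)·(-1) + (1/4)·(-2) + (3/8)·3 = 1/4.
Expected payoff of Right: (3/8)·2 + (1/4)·2 + (3/8)·6 = 7/2.
The largest is 7/2, so the kicker's best response is Right.

Right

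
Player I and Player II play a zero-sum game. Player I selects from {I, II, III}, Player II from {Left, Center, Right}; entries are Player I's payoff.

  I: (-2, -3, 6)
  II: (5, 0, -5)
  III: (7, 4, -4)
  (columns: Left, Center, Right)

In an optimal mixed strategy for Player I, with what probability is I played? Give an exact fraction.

8/17

Row minima: I → -3, II → -5, III → -4; maximin = -3.
Column maxima: Left → 7, Center → 4, Right → 6; minimax = 4.
-3 ≠ 4, so there is no saddle point; optimal play is mixed.
II is strictly dominated by III, so Player I never plays it.
Left is strictly dominated by Center (it gives Player I strictly more in every row), so Player II never plays it.
On the remaining 2×2 (I, III vs Center, Right):
Let Player I play I with probability p. Expected payoff against Center: (-3)p + 4(1−p) = −7p + 4; against Right: 6p + (-4)(1−p) = 10p − 4.
Setting these equal: −7p + 4 = 10p − 4 ⇒ −17p = -8 ⇒ p = 8/17, and the value is (-7)·(8/17) + 4 = 12/17.
For Player II: with q = P(Center), equating I's and III's payoffs gives −9q + 6 = 8q − 4 ⇒ q = 10/17.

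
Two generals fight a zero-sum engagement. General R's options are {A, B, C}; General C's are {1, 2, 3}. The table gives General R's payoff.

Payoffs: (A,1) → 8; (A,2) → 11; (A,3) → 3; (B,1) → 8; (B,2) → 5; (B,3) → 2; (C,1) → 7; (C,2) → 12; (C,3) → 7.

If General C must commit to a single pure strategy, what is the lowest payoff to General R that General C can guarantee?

7

Column maxima: 1 → 8, 2 → 12, 3 → 7.
The smallest of these is 7.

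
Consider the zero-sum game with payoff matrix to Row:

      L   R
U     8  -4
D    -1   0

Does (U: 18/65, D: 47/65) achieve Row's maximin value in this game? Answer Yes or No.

Against L this mix gives (18/65)·8 + (47/65)·(-1) = 97/65.
Against R this mix gives (18/65)·(-4) + (47/65)·0 = -72/65.
Column will play R, holding Row to -72/65. Shifting weight toward the row that does better against R would raise this floor (the equalizing mix achieves -4/13 against both R and L), so the proposed strategy is not optimal.

No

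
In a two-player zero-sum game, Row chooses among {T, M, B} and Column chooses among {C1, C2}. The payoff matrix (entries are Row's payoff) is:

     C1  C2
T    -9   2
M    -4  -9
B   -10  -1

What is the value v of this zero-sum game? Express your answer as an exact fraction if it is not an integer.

-89/16

Row minima: T → -9, M → -9, B → -10; maximin = -9.
Column maxima: C1 → -4, C2 → 2; minimax = -4.
-9 ≠ -4, so there is no saddle point; optimal play is mixed.
B is strictly dominated by T, so Row never plays it.
On the remaining 2×2 (T, M vs C1, C2):
Let Row play T with probability p. Expected payoff against C1: (-9)p + (-4)(1−p) = −5p − 4; against C2: 2p + (-9)(1−p) = 11p − 9.
Setting these equal: −5p − 4 = 11p − 9 ⇒ −16p = -5 ⇒ p = 5/16, and the value is (-5)·(5/16) − 4 = -89/16.
For Column: with q = P(C1), equating T's and M's payoffs gives −11q + 2 = 5q − 9 ⇒ q = 11/16.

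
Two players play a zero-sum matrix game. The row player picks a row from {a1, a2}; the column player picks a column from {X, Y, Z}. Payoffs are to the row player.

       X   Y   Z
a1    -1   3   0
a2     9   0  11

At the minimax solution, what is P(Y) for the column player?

Row minima: a1 → -1, a2 → 0; maximin = 0.
Column maxima: X → 9, Y → 3, Z → 11; minimax = 3.
0 ≠ 3, so there is no saddle point; optimal play is mixed.
Z is strictly dominated by X (it gives the row player strictly more in every row), so the column player never plays it.
On the remaining 2×2 (a1, a2 vs X, Y):
Let the row player play a1 with probability p. Expected payoff against X: (-1)p + 9(1−p) = −10p + 9; against Y: 3p + 0(1−p) = 3p.
Setting these equal: −10p + 9 = 3p ⇒ −13p = -9 ⇒ p = 9/13, and the value is (-10)·(9/13) + 9 = 27/13.
For the column player: with q = P(X), equating a1's and a2's payoffs gives −4q + 3 = 9q ⇒ q = 3/13.

10/13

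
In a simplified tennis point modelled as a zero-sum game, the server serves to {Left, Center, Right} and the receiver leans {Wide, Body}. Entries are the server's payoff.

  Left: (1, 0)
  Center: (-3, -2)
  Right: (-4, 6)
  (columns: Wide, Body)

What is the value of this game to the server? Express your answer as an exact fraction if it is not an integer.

6/11

Row minima: Left → 0, Center → -3, Right → -4; maximin = 0.
Column maxima: Wide → 1, Body → 6; minimax = 1.
0 ≠ 1, so there is no saddle point; optimal play is mixed.
Center is strictly dominated by Left, so the server never plays it.
On the remaining 2×2 (Left, Right vs Wide, Body):
Let the server play Left with probability p. Expected payoff against Wide: 1p + (-4)(1−p) = 5p − 4; against Body: 0p + 6(1−p) = −6p + 6.
Setting these equal: 5p − 4 = −6p + 6 ⇒ 11p = 10 ⇒ p = 10/11, and the value is (5)·(10/11) − 4 = 6/11.
For the receiver: with q = P(Wide), equating Left's and Right's payoffs gives q = −10q + 6 ⇒ q = 6/11.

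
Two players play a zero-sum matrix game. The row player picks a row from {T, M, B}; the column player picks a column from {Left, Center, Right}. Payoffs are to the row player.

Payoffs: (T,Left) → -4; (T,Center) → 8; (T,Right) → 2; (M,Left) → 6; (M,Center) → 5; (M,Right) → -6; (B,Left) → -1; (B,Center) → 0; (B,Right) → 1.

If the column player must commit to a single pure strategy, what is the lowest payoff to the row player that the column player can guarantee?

2

Column maxima: Left → 6, Center → 8, Right → 2.
The smallest of these is 2.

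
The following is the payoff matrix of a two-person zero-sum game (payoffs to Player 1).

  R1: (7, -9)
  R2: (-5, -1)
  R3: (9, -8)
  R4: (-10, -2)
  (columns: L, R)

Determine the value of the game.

-7/3

Row minima: R1 → -9, R2 → -5, R3 → -8, R4 → -10; maximin = -5.
Column maxima: L → 9, R → -1; minimax = -1.
-5 ≠ -1, so there is no saddle point; optimal play is mixed.
R1 is strictly dominated by R3, so Player 1 never plays it.
R4 is strictly dominated by R2, so Player 1 never plays it.
On the remaining 2×2 (R2, R3 vs L, R):
Let Player 1 play R2 with probability p. Expected payoff against L: (-5)p + 9(1−p) = −14p + 9; against R: (-1)p + (-8)(1−p) = 7p − 8.
Setting these equal: −14p + 9 = 7p − 8 ⇒ −21p = -17 ⇒ p = 17/21, and the value is (-14)·(17/21) + 9 = -7/3.
For Player 2: with q = P(L), equating R2's and R3's payoffs gives −4q − 1 = 17q − 8 ⇒ q = 1/3.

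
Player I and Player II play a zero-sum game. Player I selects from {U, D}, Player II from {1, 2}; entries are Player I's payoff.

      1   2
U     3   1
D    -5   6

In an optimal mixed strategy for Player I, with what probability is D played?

Row minima: U → 1, D → -5; maximin = 1.
Column maxima: 1 → 3, 2 → 6; minimax = 3.
1 ≠ 3, so there is no saddle point; optimal play is mixed.
Let Player I play U with probability p. Expected payoff against 1: 3p + (-5)(1−p) = 8p − 5; against 2: 1p + 6(1−p) = −5p + 6.
Setting these equal: 8p − 5 = −5p + 6 ⇒ 13p = 11 ⇒ p = 11/13, and the value is (8)·(11/13) − 5 = 23/13.
For Player II: with q = P(1), equating U's and D's payoffs gives 2q + 1 = −11q + 6 ⇒ q = 5/13.

2/13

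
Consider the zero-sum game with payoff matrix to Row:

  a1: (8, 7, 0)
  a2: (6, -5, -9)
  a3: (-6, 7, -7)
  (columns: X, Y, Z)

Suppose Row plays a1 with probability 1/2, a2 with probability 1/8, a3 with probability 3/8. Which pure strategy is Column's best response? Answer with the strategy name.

Z

If Column plays X, Row's expected payoff is (1/2)·8 + (1/8)·6 + (3/8)·(-6) = 5/2.
If Column plays Y, Row's expected payoff is (1/2)·7 + (1/8)·(-5) + (3/8)·7 = 11/2.
If Column plays Z, Row's expected payoff is (1/2)·0 + (1/8)·(-9) + (3/8)·(-7) = -15/4.
Column minimizes Row's payoff; the smallest is -15/4, so the best response is Z.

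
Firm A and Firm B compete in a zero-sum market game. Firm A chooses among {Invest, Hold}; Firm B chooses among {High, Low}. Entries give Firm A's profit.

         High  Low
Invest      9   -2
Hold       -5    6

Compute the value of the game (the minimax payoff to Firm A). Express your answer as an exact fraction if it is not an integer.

2

Row minima: Invest → -2, Hold → -5; maximin = -2.
Column maxima: High → 9, Low → 6; minimax = 6.
-2 ≠ 6, so there is no saddle point; optimal play is mixed.
Let Firm A play Invest with probability p. Expected payoff against High: 9p + (-5)(1−p) = 14p − 5; against Low: (-2)p + 6(1−p) = −8p + 6.
Setting these equal: 14p − 5 = −8p + 6 ⇒ 22p = 11 ⇒ p = 1/2, and the value is (14)·(1/2) − 5 = 2.
For Firm B: with q = P(High), equating Invest's and Hold's payoffs gives 11q − 2 = −11q + 6 ⇒ q = 4/11.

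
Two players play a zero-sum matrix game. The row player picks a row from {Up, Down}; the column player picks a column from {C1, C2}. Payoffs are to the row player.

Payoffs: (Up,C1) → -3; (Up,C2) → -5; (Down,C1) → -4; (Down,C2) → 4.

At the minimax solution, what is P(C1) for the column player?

9/10

Row minima: Up → -5, Down → -4; maximin = -4.
Column maxima: C1 → -3, C2 → 4; minimax = -3.
-4 ≠ -3, so there is no saddle point; optimal play is mixed.
Let the row player play Up with probability p. Expected payoff against C1: (-3)p + (-4)(1−p) = p − 4; against C2: (-5)p + 4(1−p) = −9p + 4.
Setting these equal: p − 4 = −9p + 4 ⇒ 10p = 8 ⇒ p = 4/5, and the value is (1)·(4/5) − 4 = -16/5.
For the column player: with q = P(C1), equating Up's and Down's payoffs gives 2q − 5 = −8q + 4 ⇒ q = 9/10.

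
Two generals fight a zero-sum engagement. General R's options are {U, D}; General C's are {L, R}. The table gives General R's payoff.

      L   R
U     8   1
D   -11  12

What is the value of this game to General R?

Row minima: U → 1, D → -11; maximin = 1.
Column maxima: L → 8, R → 12; minimax = 8.
1 ≠ 8, so there is no saddle point; optimal play is mixed.
Let General R play U with probability p. Expected payoff against L: 8p + (-11)(1−p) = 19p − 11; against R: 1p + 12(1−p) = −11p + 12.
Setting these equal: 19p − 11 = −11p + 12 ⇒ 30p = 23 ⇒ p = 23/30, and the value is (19)·(23/30) − 11 = 107/30.
For General C: with q = P(L), equating U's and D's payoffs gives 7q + 1 = −23q + 12 ⇒ q = 11/30.

107/30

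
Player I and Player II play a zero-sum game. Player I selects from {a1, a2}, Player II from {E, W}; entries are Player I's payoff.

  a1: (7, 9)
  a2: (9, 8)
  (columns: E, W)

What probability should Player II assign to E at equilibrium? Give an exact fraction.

1/3

Row minima: a1 → 7, a2 → 8; maximin = 8.
Column maxima: E → 9, W → 9; minimax = 9.
8 ≠ 9, so there is no saddle point; optimal play is mixed.
Let Player I play a1 with probability p. Expected payoff against E: 7p + 9(1−p) = −2p + 9; against W: 9p + 8(1−p) = p + 8.
Setting these equal: −2p + 9 = p + 8 ⇒ −3p = -1 ⇒ p = 1/3, and the value is (-2)·(1/3) + 9 = 25/3.
For Player II: with q = P(E), equating a1's and a2's payoffs gives −2q + 9 = q + 8 ⇒ q = 1/3.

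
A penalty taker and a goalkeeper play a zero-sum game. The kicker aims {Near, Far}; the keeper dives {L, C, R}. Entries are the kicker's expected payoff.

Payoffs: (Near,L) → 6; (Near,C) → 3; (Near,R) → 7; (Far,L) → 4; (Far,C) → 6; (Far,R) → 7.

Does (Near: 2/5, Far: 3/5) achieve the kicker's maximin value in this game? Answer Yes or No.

Yes

Against L this mix gives (2/5)·6 + (3/5)·4 = 24/5.
Against C this mix gives (2/5)·3 + (3/5)·6 = 24/5.
Against R this mix gives (2/5)·7 + (3/5)·7 = 7.
All of the keeper's active replies (L, C) yield 24/5, and no column does worse for the kicker. The mix makes the keeper indifferent and guarantees 24/5, so it is optimal.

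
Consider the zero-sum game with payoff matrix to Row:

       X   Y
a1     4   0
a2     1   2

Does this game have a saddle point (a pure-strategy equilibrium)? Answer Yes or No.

No

Row minima: a1 → 0, a2 → 1; maximin = 1.
Column maxima: X → 4, Y → 2; minimax = 2.
1 ≠ 2, so no pure-strategy equilibrium exists.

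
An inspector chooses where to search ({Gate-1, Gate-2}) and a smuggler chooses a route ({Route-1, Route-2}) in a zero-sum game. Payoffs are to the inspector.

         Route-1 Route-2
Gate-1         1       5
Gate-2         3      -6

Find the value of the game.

Row minima: Gate-1 → 1, Gate-2 → -6; maximin = 1.
Column maxima: Route-1 → 3, Route-2 → 5; minimax = 3.
1 ≠ 3, so there is no saddle point; optimal play is mixed.
Let the inspector play Gate-1 with probability p. Expected payoff against Route-1: 1p + 3(1−p) = −2p + 3; against Route-2: 5p + (-6)(1−p) = 11p − 6.
Setting these equal: −2p + 3 = 11p − 6 ⇒ −13p = -9 ⇒ p = 9/13, and the value is (-2)·(9/13) + 3 = 21/13.
For the smuggler: with q = P(Route-1), equating Gate-1's and Gate-2's payoffs gives −4q + 5 = 9q − 6 ⇒ q = 11/13.

21/13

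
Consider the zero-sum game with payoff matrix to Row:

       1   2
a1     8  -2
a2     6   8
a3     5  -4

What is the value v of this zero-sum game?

Row minima: a1 → -2, a2 → 6, a3 → -4; maximin = 6.
Column maxima: 1 → 8, 2 → 8; minimax = 8.
6 ≠ 8, so there is no saddle point; optimal play is mixed.
a3 is strictly dominated by a1, so Row never plays it.
On the remaining 2×2 (a1, a2 vs 1, 2):
Let Row play a1 with probability p. Expected payoff against 1: 8p + 6(1−p) = 2p + 6; against 2: (-2)p + 8(1−p) = −10p + 8.
Setting these equal: 2p + 6 = −10p + 8 ⇒ 12p = 2 ⇒ p = 1/6, and the value is (2)·(1/6) + 6 = 19/3.
For Column: with q = P(1), equating a1's and a2's payoffs gives 10q − 2 = −2q + 8 ⇒ q = 5/6.

19/3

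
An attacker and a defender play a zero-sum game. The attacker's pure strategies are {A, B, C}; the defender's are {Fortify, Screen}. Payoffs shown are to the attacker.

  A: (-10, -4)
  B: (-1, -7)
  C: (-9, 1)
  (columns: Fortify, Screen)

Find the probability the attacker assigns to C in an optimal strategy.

3/8

Row minima: A → -10, B → -7, C → -9; maximin = -7.
Column maxima: Fortify → -1, Screen → 1; minimax = -1.
-7 ≠ -1, so there is no saddle point; optimal play is mixed.
A is strictly dominated by C, so the attacker never plays it.
On the remaining 2×2 (B, C vs Fortify, Screen):
Let the attacker play B with probability p. Expected payoff against Fortify: (-1)p + (-9)(1−p) = 8p − 9; against Screen: (-7)p + 1(1−p) = −8p + 1.
Setting these equal: 8p − 9 = −8p + 1 ⇒ 16p = 10 ⇒ p = 5/8, and the value is (8)·(5/8) − 9 = -4.
For the defender: with q = P(Fortify), equating B's and C's payoffs gives 6q − 7 = −10q + 1 ⇒ q = 1/2.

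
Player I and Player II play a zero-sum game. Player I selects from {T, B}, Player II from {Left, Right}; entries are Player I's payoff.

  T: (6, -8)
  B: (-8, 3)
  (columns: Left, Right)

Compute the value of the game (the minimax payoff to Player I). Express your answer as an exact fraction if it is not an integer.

Row minima: T → -8, B → -8; maximin = -8.
Column maxima: Left → 6, Right → 3; minimax = 3.
-8 ≠ 3, so there is no saddle point; optimal play is mixed.
Let Player I play T with probability p. Expected payoff against Left: 6p + (-8)(1−p) = 14p − 8; against Right: (-8)p + 3(1−p) = −11p + 3.
Setting these equal: 14p − 8 = −11p + 3 ⇒ 25p = 11 ⇒ p = 11/25, and the value is (14)·(11/25) − 8 = -46/25.
For Player II: with q = P(Left), equating T's and B's payoffs gives 14q − 8 = −11q + 3 ⇒ q = 11/25.

-46/25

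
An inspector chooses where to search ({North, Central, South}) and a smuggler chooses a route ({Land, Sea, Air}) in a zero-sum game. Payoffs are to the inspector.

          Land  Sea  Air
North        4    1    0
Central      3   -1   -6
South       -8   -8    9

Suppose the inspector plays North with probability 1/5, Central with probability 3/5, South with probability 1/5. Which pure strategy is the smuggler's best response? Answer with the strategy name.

Sea

If the smuggler plays Land, the inspector's expected payoff is (1/5)·4 + (3/5)·3 + (1/5)·(-8) = 1.
If the smuggler plays Sea, the inspector's expected payoff is (1/5)·1 + (3/5)·(-1) + (1/5)·(-8) = -2.
If the smuggler plays Air, the inspector's expected payoff is (1/5)·0 + (3/5)·(-6) + (1/5)·9 = -9/5.
The smuggler minimizes the inspector's payoff; the smallest is -2, so the best response is Sea.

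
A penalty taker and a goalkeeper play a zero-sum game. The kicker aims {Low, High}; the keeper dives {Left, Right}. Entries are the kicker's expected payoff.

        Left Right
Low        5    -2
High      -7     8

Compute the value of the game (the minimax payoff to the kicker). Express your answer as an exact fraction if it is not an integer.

13/11

Row minima: Low → -2, High → -7; maximin = -2.
Column maxima: Left → 5, Right → 8; minimax = 5.
-2 ≠ 5, so there is no saddle point; optimal play is mixed.
Let the kicker play Low with probability p. Expected payoff against Left: 5p + (-7)(1−p) = 12p − 7; against Right: (-2)p + 8(1−p) = −10p + 8.
Setting these equal: 12p − 7 = −10p + 8 ⇒ 22p = 15 ⇒ p = 15/22, and the value is (12)·(15/22) − 7 = 13/11.
For the keeper: with q = P(Left), equating Low's and High's payoffs gives 7q − 2 = −15q + 8 ⇒ q = 5/11.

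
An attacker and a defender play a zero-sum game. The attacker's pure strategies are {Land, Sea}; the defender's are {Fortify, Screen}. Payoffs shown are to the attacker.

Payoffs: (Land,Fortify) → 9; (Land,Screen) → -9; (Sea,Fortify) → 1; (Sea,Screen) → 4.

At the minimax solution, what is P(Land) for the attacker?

Row minima: Land → -9, Sea → 1; maximin = 1.
Column maxima: Fortify → 9, Screen → 4; minimax = 4.
1 ≠ 4, so there is no saddle point; optimal play is mixed.
Let the attacker play Land with probability p. Expected payoff against Fortify: 9p + 1(1−p) = 8p + 1; against Screen: (-9)p + 4(1−p) = −13p + 4.
Setting these equal: 8p + 1 = −13p + 4 ⇒ 21p = 3 ⇒ p = 1/7, and the value is (8)·(1/7) + 1 = 15/7.
For the defender: with q = P(Fortify), equating Land's and Sea's payoffs gives 18q − 9 = −3q + 4 ⇒ q = 13/21.

1/7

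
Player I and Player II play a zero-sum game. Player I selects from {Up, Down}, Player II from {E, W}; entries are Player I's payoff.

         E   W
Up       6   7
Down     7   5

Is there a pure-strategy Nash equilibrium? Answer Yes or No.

No

Row minima: Up → 6, Down → 5; maximin = 6.
Column maxima: E → 7, W → 7; minimax = 7.
6 ≠ 7, so no pure-strategy equilibrium exists.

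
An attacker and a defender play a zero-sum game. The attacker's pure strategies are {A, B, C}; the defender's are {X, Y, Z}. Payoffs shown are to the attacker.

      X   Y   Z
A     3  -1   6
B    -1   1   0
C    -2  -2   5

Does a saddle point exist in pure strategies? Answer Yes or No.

No

Row minima: A → -1, B → -1, C → -2; maximin = -1.
Column maxima: X → 3, Y → 1, Z → 6; minimax = 1.
-1 ≠ 1, so no pure-strategy equilibrium exists.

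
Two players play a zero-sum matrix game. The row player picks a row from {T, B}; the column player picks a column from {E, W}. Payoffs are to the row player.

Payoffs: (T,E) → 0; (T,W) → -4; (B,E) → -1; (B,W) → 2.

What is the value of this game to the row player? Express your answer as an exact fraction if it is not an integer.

-4/7

Row minima: T → -4, B → -1; maximin = -1.
Column maxima: E → 0, W → 2; minimax = 0.
-1 ≠ 0, so there is no saddle point; optimal play is mixed.
Let the row player play T with probability p. Expected payoff against E: 0p + (-1)(1−p) = p − 1; against W: (-4)p + 2(1−p) = −6p + 2.
Setting these equal: p − 1 = −6p + 2 ⇒ 7p = 3 ⇒ p = 3/7, and the value is (1)·(3/7) − 1 = -4/7.
For the column player: with q = P(E), equating T's and B's payoffs gives 4q − 4 = −3q + 2 ⇒ q = 6/7.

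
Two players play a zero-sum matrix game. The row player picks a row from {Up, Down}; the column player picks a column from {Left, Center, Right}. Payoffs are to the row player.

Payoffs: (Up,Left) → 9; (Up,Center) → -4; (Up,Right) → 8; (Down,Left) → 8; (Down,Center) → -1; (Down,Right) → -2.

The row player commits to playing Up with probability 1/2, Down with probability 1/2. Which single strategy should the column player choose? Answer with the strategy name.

Center

If the column player plays Left, the row player's expected payoff is (1/2)·9 + (1/2)·8 = 17/2.
If the column player plays Center, the row player's expected payoff is (1/2)·(-4) + (1/2)·(-1) = -5/2.
If the column player plays Right, the row player's expected payoff is (1/2)·8 + (1/2)·(-2) = 3.
The column player minimizes the row player's payoff; the smallest is -5/2, so the best response is Center.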